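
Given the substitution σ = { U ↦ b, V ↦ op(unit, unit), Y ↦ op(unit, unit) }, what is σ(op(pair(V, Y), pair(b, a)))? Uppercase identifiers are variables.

Replace each occurrence of V with op(unit, unit).
Replace each occurrence of Y with op(unit, unit).
Result: op(pair(op(unit, unit), op(unit, unit)), pair(b, a)).

op(pair(op(unit, unit), op(unit, unit)), pair(b, a))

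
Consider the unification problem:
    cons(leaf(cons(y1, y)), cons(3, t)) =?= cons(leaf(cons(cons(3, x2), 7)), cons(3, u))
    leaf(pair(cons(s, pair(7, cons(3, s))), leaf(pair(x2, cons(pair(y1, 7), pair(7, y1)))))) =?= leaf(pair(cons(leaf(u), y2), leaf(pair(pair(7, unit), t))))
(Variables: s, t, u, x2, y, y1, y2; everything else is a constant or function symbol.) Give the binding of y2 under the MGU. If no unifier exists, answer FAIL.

Decompose cons/2: leaf(cons(y1, y)) =?= leaf(cons(cons(3, x2), 7)),  cons(3, t) =?= cons(3, u).
Decompose leaf/1: cons(y1, y) =?= cons(cons(3, x2), 7).
Decompose cons/2: y1 =?= cons(3, x2),  y =?= 7.
Bind y1 := cons(3, x2); substituting into the one remaining equation that mentions y1 gives: leaf(pair(cons(s, pair(7, cons(3, s))), leaf(pair(x2, cons(pair(cons(3, x2), 7), pair(7, cons(3, x2))))))) =?= leaf(pair(cons(leaf(u), y2), leaf(pair(pair(7, unit), t)))).
Bind y := 7; no other remaining equation mentions y.
Decompose cons/2: 3 =?= 3,  t =?= u.
Delete trivial equation 3 =?= 3.
Bind t := u; substituting into the remaining equation gives: leaf(pair(cons(s, pair(7, cons(3, s))), leaf(pair(x2, cons(pair(cons(3, x2), 7), pair(7, cons(3, x2))))))) =?= leaf(pair(cons(leaf(u), y2), leaf(pair(pair(7, unit), u)))).
Decompose leaf/1: pair(cons(s, pair(7, cons(3, s))), leaf(pair(x2, cons(pair(cons(3, x2), 7), pair(7, cons(3, x2)))))) =?= pair(cons(leaf(u), y2), leaf(pair(pair(7, unit), u))).
Decompose pair/2: cons(s, pair(7, cons(3, s))) =?= cons(leaf(u), y2),  leaf(pair(x2, cons(pair(cons(3, x2), 7), pair(7, cons(3, x2))))) =?= leaf(pair(pair(7, unit), u)).
Decompose cons/2: s =?= leaf(u),  pair(7, cons(3, s)) =?= y2.
Bind s := leaf(u); substituting into the one remaining equation that mentions s gives: pair(7, cons(3, leaf(u))) =?= y2.
Bind y2 := pair(7, cons(3, leaf(u))); no other remaining equation mentions y2.
Decompose leaf/1: pair(x2, cons(pair(cons(3, x2), 7), pair(7, cons(3, x2)))) =?= pair(pair(7, unit), u).
Decompose pair/2: x2 =?= pair(7, unit),  cons(pair(cons(3, x2), 7), pair(7, cons(3, x2))) =?= u.
Bind x2 := pair(7, unit); substituting into the remaining equation gives: cons(pair(cons(3, pair(7, unit)), 7), pair(7, cons(3, pair(7, unit)))) =?= u. Substituting into the earlier binding gives y1 := cons(3, pair(7, unit)).
Bind u := cons(pair(cons(3, pair(7, unit)), 7), pair(7, cons(3, pair(7, unit)))). Substituting into the earlier bindings gives t := cons(pair(cons(3, pair(7, unit)), 7), pair(7, cons(3, pair(7, unit)))), s := leaf(cons(pair(cons(3, pair(7, unit)), 7), pair(7, cons(3, pair(7, unit))))), y2 := pair(7, cons(3, leaf(cons(pair(cons(3, pair(7, unit)), 7), pair(7, cons(3, pair(7, unit))))))).
MGU = { y1 := cons(3, pair(7, unit)), y := 7, t := cons(pair(cons(3, pair(7, unit)), 7), pair(7, cons(3, pair(7, unit)))), s := leaf(cons(pair(cons(3, pair(7, unit)), 7), pair(7, cons(3, pair(7, unit))))), y2 := pair(7, cons(3, leaf(cons(pair(cons(3, pair(7, unit)), 7), pair(7, cons(3, pair(7, unit))))))), x2 := pair(7, unit), u := cons(pair(cons(3, pair(7, unit)), 7), pair(7, cons(3, pair(7, unit)))) }, so y2 := pair(7, cons(3, leaf(cons(pair(cons(3, pair(7, unit)), 7), pair(7, cons(3, pair(7, unit))))))).

pair(7, cons(3, leaf(cons(pair(cons(3, pair(7, unit)), 7), pair(7, cons(3, pair(7, unit)))))))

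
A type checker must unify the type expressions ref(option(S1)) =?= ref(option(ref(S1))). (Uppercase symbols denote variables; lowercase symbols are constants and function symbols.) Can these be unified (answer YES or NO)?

Decompose ref/1: option(S1) =?= option(ref(S1)).
Decompose option/1: S1 =?= ref(S1).
Occurs check fails: S1 occurs in ref(S1); the equation S1 =?= ref(S1) has no finite solution.

NO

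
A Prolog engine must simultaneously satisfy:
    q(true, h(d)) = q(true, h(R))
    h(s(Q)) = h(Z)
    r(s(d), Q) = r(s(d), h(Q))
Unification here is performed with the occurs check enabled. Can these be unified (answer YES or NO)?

NO

Decompose q/2: true = true,  h(d) = h(R).
Delete trivial equation true = true.
Decompose h/1: d = R.
Bind R := d; no other remaining equation mentions R.
Decompose h/1: s(Q) = Z.
Bind Z := s(Q); no other remaining equation mentions Z.
Decompose r/2: s(d) = s(d),  Q = h(Q).
Delete trivial equation s(d) = s(d).
Occurs check fails: Q occurs in h(Q); the equation Q = h(Q) has no finite solution.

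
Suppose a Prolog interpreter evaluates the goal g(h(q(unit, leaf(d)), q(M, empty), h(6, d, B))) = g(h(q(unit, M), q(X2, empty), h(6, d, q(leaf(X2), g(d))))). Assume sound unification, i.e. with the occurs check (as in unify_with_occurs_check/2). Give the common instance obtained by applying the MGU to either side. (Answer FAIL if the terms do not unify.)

Decompose g/1: h(q(unit, leaf(d)), q(M, empty), h(6, d, B)) = h(q(unit, M), q(X2, empty), h(6, d, q(leaf(X2), g(d)))).
Decompose h/3: q(unit, leaf(d)) = q(unit, M),  q(M, empty) = q(X2, empty),  h(6, d, B) = h(6, d, q(leaf(X2), g(d))).
Decompose q/2: unit = unit,  leaf(d) = M.
Delete trivial equation unit = unit.
Bind M := leaf(d); substituting into the one remaining equation that mentions M gives: q(leaf(d), empty) = q(X2, empty).
Decompose q/2: leaf(d) = X2,  empty = empty.
Bind X2 := leaf(d); substituting into the one remaining equation that mentions X2 gives: h(6, d, B) = h(6, d, q(leaf(leaf(d)), g(d))).
Delete trivial equation empty = empty.
Decompose h/3: 6 = 6,  d = d,  B = q(leaf(leaf(d)), g(d)).
Delete trivial equation 6 = 6.
Delete trivial equation d = d.
Bind B := q(leaf(leaf(d)), g(d)).
Applying the MGU to either side gives g(h(q(unit, leaf(d)), q(leaf(d), empty), h(6, d, q(leaf(leaf(d)), g(d))))).

g(h(q(unit, leaf(d)), q(leaf(d), empty), h(6, d, q(leaf(leaf(d)), g(d)))))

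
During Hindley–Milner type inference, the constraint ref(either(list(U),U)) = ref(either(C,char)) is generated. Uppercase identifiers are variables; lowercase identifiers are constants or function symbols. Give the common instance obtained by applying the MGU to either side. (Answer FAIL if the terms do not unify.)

Decompose ref/1: either(list(U),U) = either(C,char).
Decompose either/2: list(U) = C,  U = char.
Bind C := list(U); no other remaining equation mentions C.
Bind U := char. Substituting into the earlier binding gives C := list(char).
Applying the MGU to either side gives ref(either(list(char),char)).

ref(either(list(char),char))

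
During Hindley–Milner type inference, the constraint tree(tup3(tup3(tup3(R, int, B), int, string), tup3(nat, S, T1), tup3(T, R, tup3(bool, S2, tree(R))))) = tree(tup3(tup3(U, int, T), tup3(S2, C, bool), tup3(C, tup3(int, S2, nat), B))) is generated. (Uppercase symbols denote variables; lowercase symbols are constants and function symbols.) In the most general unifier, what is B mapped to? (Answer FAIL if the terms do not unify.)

tup3(bool, nat, tree(tup3(int, nat, nat)))

Decompose tree/1: tup3(tup3(tup3(R, int, B), int, string), tup3(nat, S, T1), tup3(T, R, tup3(bool, S2, tree(R)))) = tup3(tup3(U, int, T), tup3(S2, C, bool), tup3(C, tup3(int, S2, nat), B)).
Decompose tup3/3: tup3(tup3(R, int, B), int, string) = tup3(U, int, T),  tup3(nat, S, T1) = tup3(S2, C, bool),  tup3(T, R, tup3(bool, S2, tree(R))) = tup3(C, tup3(int, S2, nat), B).
Decompose tup3/3: tup3(R, int, B) = U,  int = int,  string = T.
Bind U := tup3(R, int, B); no other remaining equation mentions U.
Delete trivial equation int = int.
Bind T := string; substituting into the one remaining equation that mentions T gives: tup3(string, R, tup3(bool, S2, tree(R))) = tup3(C, tup3(int, S2, nat), B).
Decompose tup3/3: nat = S2,  S = C,  T1 = bool.
Bind S2 := nat; substituting into the one remaining equation that mentions S2 gives: tup3(string, R, tup3(bool, nat, tree(R))) = tup3(C, tup3(int, nat, nat), B).
Bind S := C; no other remaining equation mentions S.
Bind T1 := bool; no other remaining equation mentions T1.
Decompose tup3/3: string = C,  R = tup3(int, nat, nat),  tup3(bool, nat, tree(R)) = B.
Bind C := string; no other remaining equation mentions C. Substituting into the earlier binding gives S := string.
Bind R := tup3(int, nat, nat); substituting into the remaining equation gives: tup3(bool, nat, tree(tup3(int, nat, nat))) = B. Substituting into the earlier binding gives U := tup3(tup3(int, nat, nat), int, B).
Bind B := tup3(bool, nat, tree(tup3(int, nat, nat))). Substituting into the earlier binding gives U := tup3(tup3(int, nat, nat), int, tup3(bool, nat, tree(tup3(int, nat, nat)))).
MGU = { U := tup3(tup3(int, nat, nat), int, tup3(bool, nat, tree(tup3(int, nat, nat)))), T := string, S2 := nat, S := string, T1 := bool, C := string, R := tup3(int, nat, nat), B := tup3(bool, nat, tree(tup3(int, nat, nat))) }, so B := tup3(bool, nat, tree(tup3(int, nat, nat))).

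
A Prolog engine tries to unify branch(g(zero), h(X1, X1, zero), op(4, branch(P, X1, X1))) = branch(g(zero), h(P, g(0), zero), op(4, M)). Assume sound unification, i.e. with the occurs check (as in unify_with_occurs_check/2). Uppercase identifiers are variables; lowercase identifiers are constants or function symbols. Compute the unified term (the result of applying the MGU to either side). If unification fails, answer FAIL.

Decompose branch/3: g(zero) = g(zero),  h(X1, X1, zero) = h(P, g(0), zero),  op(4, branch(P, X1, X1)) = op(4, M).
Delete trivial equation g(zero) = g(zero).
Decompose h/3: X1 = P,  X1 = g(0),  zero = zero.
Bind X1 := P; substituting into the 2 remaining equations that mention X1 gives: P = g(0),  op(4, branch(P, P, P)) = op(4, M).
Bind P := g(0); substituting into the one remaining equation that mentions P gives: op(4, branch(g(0), g(0), g(0))) = op(4, M). Substituting into the earlier binding gives X1 := g(0).
Delete trivial equation zero = zero.
Decompose op/2: 4 = 4,  branch(g(0), g(0), g(0)) = M.
Delete trivial equation 4 = 4.
Bind M := branch(g(0), g(0), g(0)).
Applying the MGU to either side gives branch(g(zero), h(g(0), g(0), zero), op(4, branch(g(0), g(0), g(0)))).

branch(g(zero), h(g(0), g(0), zero), op(4, branch(g(0), g(0), g(0))))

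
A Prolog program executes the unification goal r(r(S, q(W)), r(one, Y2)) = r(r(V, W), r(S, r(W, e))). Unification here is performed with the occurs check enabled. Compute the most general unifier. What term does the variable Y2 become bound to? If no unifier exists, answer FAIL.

FAIL

Decompose r/2: r(S, q(W)) = r(V, W),  r(one, Y2) = r(S, r(W, e)).
Decompose r/2: S = V,  q(W) = W.
Bind S := V; substituting into the one remaining equation that mentions S gives: r(one, Y2) = r(V, r(W, e)).
Occurs check fails: W occurs in q(W); the equation W = q(W) has no finite solution.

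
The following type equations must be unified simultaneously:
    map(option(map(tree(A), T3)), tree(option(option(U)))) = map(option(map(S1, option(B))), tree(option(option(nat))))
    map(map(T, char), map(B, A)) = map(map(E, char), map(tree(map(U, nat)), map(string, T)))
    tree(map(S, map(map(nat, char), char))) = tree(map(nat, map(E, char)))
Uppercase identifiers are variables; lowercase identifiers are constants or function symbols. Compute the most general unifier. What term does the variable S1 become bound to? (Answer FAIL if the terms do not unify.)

Decompose map/2: option(map(tree(A), T3)) = option(map(S1, option(B))),  tree(option(option(U))) = tree(option(option(nat))).
Decompose option/1: map(tree(A), T3) = map(S1, option(B)).
Decompose map/2: tree(A) = S1,  T3 = option(B).
Bind S1 := tree(A); no other remaining equation mentions S1.
Bind T3 := option(B); no other remaining equation mentions T3.
Decompose tree/1: option(option(U)) = option(option(nat)).
Decompose option/1: option(U) = option(nat).
Decompose option/1: U = nat.
Bind U := nat; substituting into the one remaining equation that mentions U gives: map(map(T, char), map(B, A)) = map(map(E, char), map(tree(map(nat, nat)), map(string, T))).
Decompose map/2: map(T, char) = map(E, char),  map(B, A) = map(tree(map(nat, nat)), map(string, T)).
Decompose map/2: T = E,  char = char.
Bind T := E; substituting into the one remaining equation that mentions T gives: map(B, A) = map(tree(map(nat, nat)), map(string, E)).
Delete trivial equation char = char.
Decompose map/2: B = tree(map(nat, nat)),  A = map(string, E).
Bind B := tree(map(nat, nat)); no other remaining equation mentions B. Substituting into the earlier binding gives T3 := option(tree(map(nat, nat))).
Bind A := map(string, E); no other remaining equation mentions A. Substituting into the earlier binding gives S1 := tree(map(string, E)).
Decompose tree/1: map(S, map(map(nat, char), char)) = map(nat, map(E, char)).
Decompose map/2: S = nat,  map(map(nat, char), char) = map(E, char).
Bind S := nat; no other remaining equation mentions S.
Decompose map/2: map(nat, char) = E,  char = char.
Bind E := map(nat, char); no other remaining equation mentions E. Substituting into the earlier bindings gives S1 := tree(map(string, map(nat, char))), T := map(nat, char), A := map(string, map(nat, char)).
Delete trivial equation char = char.
MGU = { S1 := tree(map(string, map(nat, char))), T3 := option(tree(map(nat, nat))), U := nat, T := map(nat, char), B := tree(map(nat, nat)), A := map(string, map(nat, char)), S := nat, E := map(nat, char) }, so S1 := tree(map(string, map(nat, char))).

tree(map(string, map(nat, char)))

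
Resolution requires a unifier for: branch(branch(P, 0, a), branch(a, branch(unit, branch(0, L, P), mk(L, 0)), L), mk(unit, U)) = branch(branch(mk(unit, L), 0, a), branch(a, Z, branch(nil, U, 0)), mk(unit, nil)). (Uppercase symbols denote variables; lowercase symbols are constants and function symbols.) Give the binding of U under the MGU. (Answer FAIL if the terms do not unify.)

nil

Decompose branch/3: branch(P, 0, a) = branch(mk(unit, L), 0, a),  branch(a, branch(unit, branch(0, L, P), mk(L, 0)), L) = branch(a, Z, branch(nil, U, 0)),  mk(unit, U) = mk(unit, nil).
Decompose branch/3: P = mk(unit, L),  0 = 0,  a = a.
Bind P := mk(unit, L); substituting into the one remaining equation that mentions P gives: branch(a, branch(unit, branch(0, L, mk(unit, L)), mk(L, 0)), L) = branch(a, Z, branch(nil, U, 0)).
Delete trivial equation 0 = 0.
Delete trivial equation a = a.
Decompose branch/3: a = a,  branch(unit, branch(0, L, mk(unit, L)), mk(L, 0)) = Z,  L = branch(nil, U, 0).
Delete trivial equation a = a.
Bind Z := branch(unit, branch(0, L, mk(unit, L)), mk(L, 0)); no other remaining equation mentions Z.
Bind L := branch(nil, U, 0); no other remaining equation mentions L. Substituting into the earlier bindings gives P := mk(unit, branch(nil, U, 0)), Z := branch(unit, branch(0, branch(nil, U, 0), mk(unit, branch(nil, U, 0))), mk(branch(nil, U, 0), 0)).
Decompose mk/2: unit = unit,  U = nil.
Delete trivial equation unit = unit.
Bind U := nil. Substituting into the earlier bindings gives P := mk(unit, branch(nil, nil, 0)), Z := branch(unit, branch(0, branch(nil, nil, 0), mk(unit, branch(nil, nil, 0))), mk(branch(nil, nil, 0), 0)), L := branch(nil, nil, 0).
MGU = { P -> mk(unit, branch(nil, nil, 0)), Z -> branch(unit, branch(0, branch(nil, nil, 0), mk(unit, branch(nil, nil, 0))), mk(branch(nil, nil, 0), 0)), L -> branch(nil, nil, 0), U -> nil }, so U -> nil.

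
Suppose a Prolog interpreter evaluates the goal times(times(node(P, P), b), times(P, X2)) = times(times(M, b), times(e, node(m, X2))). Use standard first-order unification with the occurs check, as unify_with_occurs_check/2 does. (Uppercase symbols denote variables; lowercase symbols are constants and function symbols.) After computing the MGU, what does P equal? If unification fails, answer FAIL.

Decompose times/2: times(node(P, P), b) = times(M, b),  times(P, X2) = times(e, node(m, X2)).
Decompose times/2: node(P, P) = M,  b = b.
Bind M := node(P, P); no other remaining equation mentions M.
Delete trivial equation b = b.
Decompose times/2: P = e,  X2 = node(m, X2).
Bind P := e; no other remaining equation mentions P. Substituting into the earlier binding gives M := node(e, e).
Occurs check fails: X2 occurs in node(m, X2); the equation X2 = node(m, X2) has no finite solution.

FAIL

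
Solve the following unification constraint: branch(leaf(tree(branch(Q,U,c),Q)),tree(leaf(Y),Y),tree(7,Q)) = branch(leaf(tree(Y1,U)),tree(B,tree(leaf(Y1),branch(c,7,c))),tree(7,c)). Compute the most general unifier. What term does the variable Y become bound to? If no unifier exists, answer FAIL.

Decompose branch/3: leaf(tree(branch(Q,U,c),Q)) = leaf(tree(Y1,U)),  tree(leaf(Y),Y) = tree(B,tree(leaf(Y1),branch(c,7,c))),  tree(7,Q) = tree(7,c).
Decompose leaf/1: tree(branch(Q,U,c),Q) = tree(Y1,U).
Decompose tree/2: branch(Q,U,c) = Y1,  Q = U.
Bind Y1 := branch(Q,U,c); substituting into the one remaining equation that mentions Y1 gives: tree(leaf(Y),Y) = tree(B,tree(leaf(branch(Q,U,c)),branch(c,7,c))).
Bind Q := U; substituting into the remaining equations gives: tree(leaf(Y),Y) = tree(B,tree(leaf(branch(U,U,c)),branch(c,7,c))),  tree(7,U) = tree(7,c). Substituting into the earlier binding gives Y1 := branch(U,U,c).
Decompose tree/2: leaf(Y) = B,  Y = tree(leaf(branch(U,U,c)),branch(c,7,c)).
Bind B := leaf(Y); no other remaining equation mentions B.
Bind Y := tree(leaf(branch(U,U,c)),branch(c,7,c)); no other remaining equation mentions Y. Substituting into the earlier binding gives B := leaf(tree(leaf(branch(U,U,c)),branch(c,7,c))).
Decompose tree/2: 7 = 7,  U = c.
Delete trivial equation 7 = 7.
Bind U := c. Substituting into the earlier bindings gives Y1 := branch(c,c,c), Q := c, B := leaf(tree(leaf(branch(c,c,c)),branch(c,7,c))), Y := tree(leaf(branch(c,c,c)),branch(c,7,c)).
MGU = { Y1 := branch(c,c,c), Q := c, B := leaf(tree(leaf(branch(c,c,c)),branch(c,7,c))), Y := tree(leaf(branch(c,c,c)),branch(c,7,c)), U := c }, so Y := tree(leaf(branch(c,c,c)),branch(c,7,c)).

tree(leaf(branch(c,c,c)),branch(c,7,c))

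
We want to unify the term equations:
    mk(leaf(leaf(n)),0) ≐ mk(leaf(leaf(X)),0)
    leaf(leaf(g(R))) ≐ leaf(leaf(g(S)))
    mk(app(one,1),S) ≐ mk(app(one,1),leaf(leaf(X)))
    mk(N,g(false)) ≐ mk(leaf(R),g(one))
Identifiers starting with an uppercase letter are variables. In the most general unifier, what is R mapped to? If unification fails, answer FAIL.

FAIL

Decompose mk/2: leaf(leaf(n)) ≐ leaf(leaf(X)),  0 ≐ 0.
Decompose leaf/1: leaf(n) ≐ leaf(X).
Decompose leaf/1: n ≐ X.
Bind X := n; substituting into the one remaining equation that mentions X gives: mk(app(one,1),S) ≐ mk(app(one,1),leaf(leaf(n))).
Delete trivial equation 0 ≐ 0.
Decompose leaf/1: leaf(g(R)) ≐ leaf(g(S)).
Decompose leaf/1: g(R) ≐ g(S).
Decompose g/1: R ≐ S.
Bind R := S; substituting into the one remaining equation that mentions R gives: mk(N,g(false)) ≐ mk(leaf(S),g(one)).
Decompose mk/2: app(one,1) ≐ app(one,1),  S ≐ leaf(leaf(n)).
Delete trivial equation app(one,1) ≐ app(one,1).
Bind S := leaf(leaf(n)); substituting into the remaining equation gives: mk(N,g(false)) ≐ mk(leaf(leaf(leaf(n))),g(one)). Substituting into the earlier binding gives R := leaf(leaf(n)).
Decompose mk/2: N ≐ leaf(leaf(leaf(n))),  g(false) ≐ g(one).
Bind N := leaf(leaf(leaf(n))); no other remaining equation mentions N.
Decompose g/1: false ≐ one.
Clash: constants false and one differ; no unifier exists.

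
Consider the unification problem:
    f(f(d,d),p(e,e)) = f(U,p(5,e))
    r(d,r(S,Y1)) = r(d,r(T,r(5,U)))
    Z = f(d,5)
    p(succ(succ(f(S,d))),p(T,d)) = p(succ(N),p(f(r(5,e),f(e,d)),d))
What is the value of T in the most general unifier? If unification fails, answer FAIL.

FAIL

Decompose f/2: f(d,d) = U,  p(e,e) = p(5,e).
Bind U := f(d,d); substituting into the one remaining equation that mentions U gives: r(d,r(S,Y1)) = r(d,r(T,r(5,f(d,d)))).
Decompose p/2: e = 5,  e = e.
Clash: constants e and 5 differ; no unifier exists.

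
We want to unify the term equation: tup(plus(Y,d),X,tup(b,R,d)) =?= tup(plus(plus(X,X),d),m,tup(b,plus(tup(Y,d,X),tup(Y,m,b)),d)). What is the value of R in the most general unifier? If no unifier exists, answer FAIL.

plus(tup(plus(m,m),d,m),tup(plus(m,m),m,b))

Decompose tup/3: plus(Y,d) =?= plus(plus(X,X),d),  X =?= m,  tup(b,R,d) =?= tup(b,plus(tup(Y,d,X),tup(Y,m,b)),d).
Decompose plus/2: Y =?= plus(X,X),  d =?= d.
Bind Y := plus(X,X); substituting into the one remaining equation that mentions Y gives: tup(b,R,d) =?= tup(b,plus(tup(plus(X,X),d,X),tup(plus(X,X),m,b)),d).
Delete trivial equation d =?= d.
Bind X := m; substituting into the remaining equation gives: tup(b,R,d) =?= tup(b,plus(tup(plus(m,m),d,m),tup(plus(m,m),m,b)),d). Substituting into the earlier binding gives Y := plus(m,m).
Decompose tup/3: b =?= b,  R =?= plus(tup(plus(m,m),d,m),tup(plus(m,m),m,b)),  d =?= d.
Delete trivial equation b =?= b.
Bind R := plus(tup(plus(m,m),d,m),tup(plus(m,m),m,b)); no other remaining equation mentions R.
Delete trivial equation d =?= d.
MGU = { Y := plus(m,m), X := m, R := plus(tup(plus(m,m),d,m),tup(plus(m,m),m,b)) }, so R := plus(tup(plus(m,m),d,m),tup(plus(m,m),m,b)).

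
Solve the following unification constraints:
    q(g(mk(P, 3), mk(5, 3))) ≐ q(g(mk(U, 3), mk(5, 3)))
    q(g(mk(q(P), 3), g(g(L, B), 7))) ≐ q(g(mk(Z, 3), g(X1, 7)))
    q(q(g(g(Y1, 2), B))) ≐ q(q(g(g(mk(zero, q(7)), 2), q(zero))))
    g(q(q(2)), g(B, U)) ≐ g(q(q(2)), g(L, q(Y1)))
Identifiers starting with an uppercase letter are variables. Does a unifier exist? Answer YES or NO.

YES

Decompose q/1: g(mk(P, 3), mk(5, 3)) ≐ g(mk(U, 3), mk(5, 3)).
Decompose g/2: mk(P, 3) ≐ mk(U, 3),  mk(5, 3) ≐ mk(5, 3).
Decompose mk/2: P ≐ U,  3 ≐ 3.
Bind P := U; substituting into the one remaining equation that mentions P gives: q(g(mk(q(U), 3), g(g(L, B), 7))) ≐ q(g(mk(Z, 3), g(X1, 7))).
Delete trivial equation 3 ≐ 3.
Delete trivial equation mk(5, 3) ≐ mk(5, 3).
Decompose q/1: g(mk(q(U), 3), g(g(L, B), 7)) ≐ g(mk(Z, 3), g(X1, 7)).
Decompose g/2: mk(q(U), 3) ≐ mk(Z, 3),  g(g(L, B), 7) ≐ g(X1, 7).
Decompose mk/2: q(U) ≐ Z,  3 ≐ 3.
Bind Z := q(U); no other remaining equation mentions Z.
Delete trivial equation 3 ≐ 3.
Decompose g/2: g(L, B) ≐ X1,  7 ≐ 7.
Bind X1 := g(L, B); no other remaining equation mentions X1.
Delete trivial equation 7 ≐ 7.
Decompose q/1: q(g(g(Y1, 2), B)) ≐ q(g(g(mk(zero, q(7)), 2), q(zero))).
Decompose q/1: g(g(Y1, 2), B) ≐ g(g(mk(zero, q(7)), 2), q(zero)).
Decompose g/2: g(Y1, 2) ≐ g(mk(zero, q(7)), 2),  B ≐ q(zero).
Decompose g/2: Y1 ≐ mk(zero, q(7)),  2 ≐ 2.
Bind Y1 := mk(zero, q(7)); substituting into the one remaining equation that mentions Y1 gives: g(q(q(2)), g(B, U)) ≐ g(q(q(2)), g(L, q(mk(zero, q(7))))).
Delete trivial equation 2 ≐ 2.
Bind B := q(zero); substituting into the remaining equation gives: g(q(q(2)), g(q(zero), U)) ≐ g(q(q(2)), g(L, q(mk(zero, q(7))))). Substituting into the earlier binding gives X1 := g(L, q(zero)).
Decompose g/2: q(q(2)) ≐ q(q(2)),  g(q(zero), U) ≐ g(L, q(mk(zero, q(7)))).
Delete trivial equation q(q(2)) ≐ q(q(2)).
Decompose g/2: q(zero) ≐ L,  U ≐ q(mk(zero, q(7))).
Bind L := q(zero); no other remaining equation mentions L. Substituting into the earlier binding gives X1 := g(q(zero), q(zero)).
Bind U := q(mk(zero, q(7))). Substituting into the earlier bindings gives P := q(mk(zero, q(7))), Z := q(q(mk(zero, q(7)))).
No equations remain and no clash or occurs-check failure arose, so a unifier exists.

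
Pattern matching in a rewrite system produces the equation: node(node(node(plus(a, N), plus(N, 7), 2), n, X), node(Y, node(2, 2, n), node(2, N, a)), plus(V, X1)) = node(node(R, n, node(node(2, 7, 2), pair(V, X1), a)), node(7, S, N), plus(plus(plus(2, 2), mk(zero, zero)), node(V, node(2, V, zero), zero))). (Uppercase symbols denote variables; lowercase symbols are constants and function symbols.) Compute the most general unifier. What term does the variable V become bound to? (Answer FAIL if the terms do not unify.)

FAIL

Decompose node/3: node(node(plus(a, N), plus(N, 7), 2), n, X) = node(R, n, node(node(2, 7, 2), pair(V, X1), a)),  node(Y, node(2, 2, n), node(2, N, a)) = node(7, S, N),  plus(V, X1) = plus(plus(plus(2, 2), mk(zero, zero)), node(V, node(2, V, zero), zero)).
Decompose node/3: node(plus(a, N), plus(N, 7), 2) = R,  n = n,  X = node(node(2, 7, 2), pair(V, X1), a).
Bind R := node(plus(a, N), plus(N, 7), 2); no other remaining equation mentions R.
Delete trivial equation n = n.
Bind X := node(node(2, 7, 2), pair(V, X1), a); no other remaining equation mentions X.
Decompose node/3: Y = 7,  node(2, 2, n) = S,  node(2, N, a) = N.
Bind Y := 7; no other remaining equation mentions Y.
Bind S := node(2, 2, n); no other remaining equation mentions S.
Occurs check fails: N occurs in node(2, N, a); the equation N = node(2, N, a) has no finite solution.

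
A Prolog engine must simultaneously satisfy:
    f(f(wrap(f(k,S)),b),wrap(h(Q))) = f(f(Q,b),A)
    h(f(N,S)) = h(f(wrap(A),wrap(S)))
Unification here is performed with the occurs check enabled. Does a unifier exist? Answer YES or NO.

NO

Decompose f/2: f(wrap(f(k,S)),b) = f(Q,b),  wrap(h(Q)) = A.
Decompose f/2: wrap(f(k,S)) = Q,  b = b.
Bind Q := wrap(f(k,S)); substituting into the one remaining equation that mentions Q gives: wrap(h(wrap(f(k,S)))) = A.
Delete trivial equation b = b.
Bind A := wrap(h(wrap(f(k,S)))); substituting into the remaining equation gives: h(f(N,S)) = h(f(wrap(wrap(h(wrap(f(k,S))))),wrap(S))).
Decompose h/1: f(N,S) = f(wrap(wrap(h(wrap(f(k,S))))),wrap(S)).
Decompose f/2: N = wrap(wrap(h(wrap(f(k,S))))),  S = wrap(S).
Bind N := wrap(wrap(h(wrap(f(k,S))))); no other remaining equation mentions N.
Occurs check fails: S occurs in wrap(S); the equation S = wrap(S) has no finite solution.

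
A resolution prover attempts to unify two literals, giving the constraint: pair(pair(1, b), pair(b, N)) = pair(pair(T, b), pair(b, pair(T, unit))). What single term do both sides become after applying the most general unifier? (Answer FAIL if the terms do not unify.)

pair(pair(1, b), pair(b, pair(1, unit)))

Decompose pair/2: pair(1, b) = pair(T, b),  pair(b, N) = pair(b, pair(T, unit)).
Decompose pair/2: 1 = T,  b = b.
Bind T := 1; substituting into the one remaining equation that mentions T gives: pair(b, N) = pair(b, pair(1, unit)).
Delete trivial equation b = b.
Decompose pair/2: b = b,  N = pair(1, unit).
Delete trivial equation b = b.
Bind N := pair(1, unit).
Applying the MGU to either side gives pair(pair(1, b), pair(b, pair(1, unit))).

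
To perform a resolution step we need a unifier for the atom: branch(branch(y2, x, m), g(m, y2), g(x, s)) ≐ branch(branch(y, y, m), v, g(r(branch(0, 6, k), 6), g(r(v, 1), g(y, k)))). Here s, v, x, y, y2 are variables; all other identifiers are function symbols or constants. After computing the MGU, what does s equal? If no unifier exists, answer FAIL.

Decompose branch/3: branch(y2, x, m) ≐ branch(y, y, m),  g(m, y2) ≐ v,  g(x, s) ≐ g(r(branch(0, 6, k), 6), g(r(v, 1), g(y, k))).
Decompose branch/3: y2 ≐ y,  x ≐ y,  m ≐ m.
Bind y2 := y; substituting into the one remaining equation that mentions y2 gives: g(m, y) ≐ v.
Bind x := y; substituting into the one remaining equation that mentions x gives: g(y, s) ≐ g(r(branch(0, 6, k), 6), g(r(v, 1), g(y, k))).
Delete trivial equation m ≐ m.
Bind v := g(m, y); substituting into the remaining equation gives: g(y, s) ≐ g(r(branch(0, 6, k), 6), g(r(g(m, y), 1), g(y, k))).
Decompose g/2: y ≐ r(branch(0, 6, k), 6),  s ≐ g(r(g(m, y), 1), g(y, k)).
Bind y := r(branch(0, 6, k), 6); substituting into the remaining equation gives: s ≐ g(r(g(m, r(branch(0, 6, k), 6)), 1), g(r(branch(0, 6, k), 6), k)). Substituting into the earlier bindings gives y2 := r(branch(0, 6, k), 6), x := r(branch(0, 6, k), 6), v := g(m, r(branch(0, 6, k), 6)).
Bind s := g(r(g(m, r(branch(0, 6, k), 6)), 1), g(r(branch(0, 6, k), 6), k)).
MGU = { y2 := r(branch(0, 6, k), 6), x := r(branch(0, 6, k), 6), v := g(m, r(branch(0, 6, k), 6)), y := r(branch(0, 6, k), 6), s := g(r(g(m, r(branch(0, 6, k), 6)), 1), g(r(branch(0, 6, k), 6), k)) }, so s := g(r(g(m, r(branch(0, 6, k), 6)), 1), g(r(branch(0, 6, k), 6), k)).

g(r(g(m, r(branch(0, 6, k), 6)), 1), g(r(branch(0, 6, k), 6), k))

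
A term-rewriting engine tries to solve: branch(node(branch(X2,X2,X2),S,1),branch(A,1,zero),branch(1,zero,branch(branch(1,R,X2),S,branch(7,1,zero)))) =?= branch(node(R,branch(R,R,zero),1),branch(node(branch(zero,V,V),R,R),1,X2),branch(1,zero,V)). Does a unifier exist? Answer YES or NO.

YES

Decompose branch/3: node(branch(X2,X2,X2),S,1) =?= node(R,branch(R,R,zero),1),  branch(A,1,zero) =?= branch(node(branch(zero,V,V),R,R),1,X2),  branch(1,zero,branch(branch(1,R,X2),S,branch(7,1,zero))) =?= branch(1,zero,V).
Decompose node/3: branch(X2,X2,X2) =?= R,  S =?= branch(R,R,zero),  1 =?= 1.
Bind R := branch(X2,X2,X2); substituting into the 3 remaining equations that mention R gives: S =?= branch(branch(X2,X2,X2),branch(X2,X2,X2),zero),  branch(A,1,zero) =?= branch(node(branch(zero,V,V),branch(X2,X2,X2),branch(X2,X2,X2)),1,X2),  branch(1,zero,branch(branch(1,branch(X2,X2,X2),X2),S,branch(7,1,zero))) =?= branch(1,zero,V).
Bind S := branch(branch(X2,X2,X2),branch(X2,X2,X2),zero); substituting into the one remaining equation that mentions S gives: branch(1,zero,branch(branch(1,branch(X2,X2,X2),X2),branch(branch(X2,X2,X2),branch(X2,X2,X2),zero),branch(7,1,zero))) =?= branch(1,zero,V).
Delete trivial equation 1 =?= 1.
Decompose branch/3: A =?= node(branch(zero,V,V),branch(X2,X2,X2),branch(X2,X2,X2)),  1 =?= 1,  zero =?= X2.
Bind A := node(branch(zero,V,V),branch(X2,X2,X2),branch(X2,X2,X2)); no other remaining equation mentions A.
Delete trivial equation 1 =?= 1.
Bind X2 := zero; substituting into the remaining equation gives: branch(1,zero,branch(branch(1,branch(zero,zero,zero),zero),branch(branch(zero,zero,zero),branch(zero,zero,zero),zero),branch(7,1,zero))) =?= branch(1,zero,V). Substituting into the earlier bindings gives R := branch(zero,zero,zero), S := branch(branch(zero,zero,zero),branch(zero,zero,zero),zero), A := node(branch(zero,V,V),branch(zero,zero,zero),branch(zero,zero,zero)).
Decompose branch/3: 1 =?= 1,  zero =?= zero,  branch(branch(1,branch(zero,zero,zero),zero),branch(branch(zero,zero,zero),branch(zero,zero,zero),zero),branch(7,1,zero)) =?= V.
Delete trivial equation 1 =?= 1.
Delete trivial equation zero =?= zero.
Bind V := branch(branch(1,branch(zero,zero,zero),zero),branch(branch(zero,zero,zero),branch(zero,zero,zero),zero),branch(7,1,zero)). Substituting into the earlier binding gives A := node(branch(zero,branch(branch(1,branch(zero,zero,zero),zero),branch(branch(zero,zero,zero),branch(zero,zero,zero),zero),branch(7,1,zero)),branch(branch(1,branch(zero,zero,zero),zero),branch(branch(zero,zero,zero),branch(zero,zero,zero),zero),branch(7,1,zero))),branch(zero,zero,zero),branch(zero,zero,zero)).
No equations remain and no clash or occurs-check failure arose, so a unifier exists.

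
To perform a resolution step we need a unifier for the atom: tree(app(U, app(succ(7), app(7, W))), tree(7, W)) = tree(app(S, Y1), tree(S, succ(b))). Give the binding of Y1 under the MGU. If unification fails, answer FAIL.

app(succ(7), app(7, succ(b)))

Decompose tree/2: app(U, app(succ(7), app(7, W))) = app(S, Y1),  tree(7, W) = tree(S, succ(b)).
Decompose app/2: U = S,  app(succ(7), app(7, W)) = Y1.
Bind U := S; no other remaining equation mentions U.
Bind Y1 := app(succ(7), app(7, W)); no other remaining equation mentions Y1.
Decompose tree/2: 7 = S,  W = succ(b).
Bind S := 7; no other remaining equation mentions S. Substituting into the earlier binding gives U := 7.
Bind W := succ(b). Substituting into the earlier binding gives Y1 := app(succ(7), app(7, succ(b))).
MGU = { U := 7, Y1 := app(succ(7), app(7, succ(b))), S := 7, W := succ(b) }, so Y1 := app(succ(7), app(7, succ(b))).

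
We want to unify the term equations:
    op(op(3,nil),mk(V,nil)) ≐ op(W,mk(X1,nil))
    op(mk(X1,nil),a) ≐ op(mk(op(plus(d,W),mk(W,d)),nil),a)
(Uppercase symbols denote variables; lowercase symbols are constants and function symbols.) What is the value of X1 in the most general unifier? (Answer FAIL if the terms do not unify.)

Decompose op/2: op(3,nil) ≐ W,  mk(V,nil) ≐ mk(X1,nil).
Bind W := op(3,nil); substituting into the one remaining equation that mentions W gives: op(mk(X1,nil),a) ≐ op(mk(op(plus(d,op(3,nil)),mk(op(3,nil),d)),nil),a).
Decompose mk/2: V ≐ X1,  nil ≐ nil.
Bind V := X1; no other remaining equation mentions V.
Delete trivial equation nil ≐ nil.
Decompose op/2: mk(X1,nil) ≐ mk(op(plus(d,op(3,nil)),mk(op(3,nil),d)),nil),  a ≐ a.
Decompose mk/2: X1 ≐ op(plus(d,op(3,nil)),mk(op(3,nil),d)),  nil ≐ nil.
Bind X1 := op(plus(d,op(3,nil)),mk(op(3,nil),d)); no other remaining equation mentions X1. Substituting into the earlier binding gives V := op(plus(d,op(3,nil)),mk(op(3,nil),d)).
Delete trivial equation nil ≐ nil.
Delete trivial equation a ≐ a.
MGU = { W := op(3,nil), V := op(plus(d,op(3,nil)),mk(op(3,nil),d)), X1 := op(plus(d,op(3,nil)),mk(op(3,nil),d)) }, so X1 := op(plus(d,op(3,nil)),mk(op(3,nil),d)).

op(plus(d,op(3,nil)),mk(op(3,nil),d))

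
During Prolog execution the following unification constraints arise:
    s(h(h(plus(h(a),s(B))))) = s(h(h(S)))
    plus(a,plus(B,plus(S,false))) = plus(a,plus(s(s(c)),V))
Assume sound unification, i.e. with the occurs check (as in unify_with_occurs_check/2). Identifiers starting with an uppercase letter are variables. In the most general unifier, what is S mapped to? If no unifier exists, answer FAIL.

plus(h(a),s(s(s(c))))

Decompose s/1: h(h(plus(h(a),s(B)))) = h(h(S)).
Decompose h/1: h(plus(h(a),s(B))) = h(S).
Decompose h/1: plus(h(a),s(B)) = S.
Bind S := plus(h(a),s(B)); substituting into the remaining equation gives: plus(a,plus(B,plus(plus(h(a),s(B)),false))) = plus(a,plus(s(s(c)),V)).
Decompose plus/2: a = a,  plus(B,plus(plus(h(a),s(B)),false)) = plus(s(s(c)),V).
Delete trivial equation a = a.
Decompose plus/2: B = s(s(c)),  plus(plus(h(a),s(B)),false) = V.
Bind B := s(s(c)); substituting into the remaining equation gives: plus(plus(h(a),s(s(s(c)))),false) = V. Substituting into the earlier binding gives S := plus(h(a),s(s(s(c)))).
Bind V := plus(plus(h(a),s(s(s(c)))),false).
MGU = { S -> plus(h(a),s(s(s(c)))), B -> s(s(c)), V -> plus(plus(h(a),s(s(s(c)))),false) }, so S -> plus(h(a),s(s(s(c)))).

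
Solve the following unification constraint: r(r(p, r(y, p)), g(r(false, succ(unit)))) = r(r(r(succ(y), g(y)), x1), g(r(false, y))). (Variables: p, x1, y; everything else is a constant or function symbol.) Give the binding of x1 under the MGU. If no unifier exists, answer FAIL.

r(succ(unit), r(succ(succ(unit)), g(succ(unit))))

Decompose r/2: r(p, r(y, p)) = r(r(succ(y), g(y)), x1),  g(r(false, succ(unit))) = g(r(false, y)).
Decompose r/2: p = r(succ(y), g(y)),  r(y, p) = x1.
Bind p := r(succ(y), g(y)); substituting into the one remaining equation that mentions p gives: r(y, r(succ(y), g(y))) = x1.
Bind x1 := r(y, r(succ(y), g(y))); no other remaining equation mentions x1.
Decompose g/1: r(false, succ(unit)) = r(false, y).
Decompose r/2: false = false,  succ(unit) = y.
Delete trivial equation false = false.
Bind y := succ(unit). Substituting into the earlier bindings gives p := r(succ(succ(unit)), g(succ(unit))), x1 := r(succ(unit), r(succ(succ(unit)), g(succ(unit)))).
MGU = { p -> r(succ(succ(unit)), g(succ(unit))), x1 -> r(succ(unit), r(succ(succ(unit)), g(succ(unit)))), y -> succ(unit) }, so x1 -> r(succ(unit), r(succ(succ(unit)), g(succ(unit)))).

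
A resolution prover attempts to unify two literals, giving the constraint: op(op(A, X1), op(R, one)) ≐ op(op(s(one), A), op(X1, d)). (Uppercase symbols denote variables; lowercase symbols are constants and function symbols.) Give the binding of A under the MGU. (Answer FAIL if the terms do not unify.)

Decompose op/2: op(A, X1) ≐ op(s(one), A),  op(R, one) ≐ op(X1, d).
Decompose op/2: A ≐ s(one),  X1 ≐ A.
Bind A := s(one); substituting into the one remaining equation that mentions A gives: X1 ≐ s(one).
Bind X1 := s(one); substituting into the remaining equation gives: op(R, one) ≐ op(s(one), d).
Decompose op/2: R ≐ s(one),  one ≐ d.
Bind R := s(one); no other remaining equation mentions R.
Clash: constants one and d differ; no unifier exists.

FAIL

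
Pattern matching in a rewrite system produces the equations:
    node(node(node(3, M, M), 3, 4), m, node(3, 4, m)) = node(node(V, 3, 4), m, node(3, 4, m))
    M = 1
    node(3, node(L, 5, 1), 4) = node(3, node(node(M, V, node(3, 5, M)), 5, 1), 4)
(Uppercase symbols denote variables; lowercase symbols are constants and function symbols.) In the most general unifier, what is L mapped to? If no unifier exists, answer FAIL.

Decompose node/3: node(node(3, M, M), 3, 4) = node(V, 3, 4),  m = m,  node(3, 4, m) = node(3, 4, m).
Decompose node/3: node(3, M, M) = V,  3 = 3,  4 = 4.
Bind V := node(3, M, M); substituting into the one remaining equation that mentions V gives: node(3, node(L, 5, 1), 4) = node(3, node(node(M, node(3, M, M), node(3, 5, M)), 5, 1), 4).
Delete trivial equation 3 = 3.
Delete trivial equation 4 = 4.
Delete trivial equation m = m.
Delete trivial equation node(3, 4, m) = node(3, 4, m).
Bind M := 1; substituting into the remaining equation gives: node(3, node(L, 5, 1), 4) = node(3, node(node(1, node(3, 1, 1), node(3, 5, 1)), 5, 1), 4). Substituting into the earlier binding gives V := node(3, 1, 1).
Decompose node/3: 3 = 3,  node(L, 5, 1) = node(node(1, node(3, 1, 1), node(3, 5, 1)), 5, 1),  4 = 4.
Delete trivial equation 3 = 3.
Decompose node/3: L = node(1, node(3, 1, 1), node(3, 5, 1)),  5 = 5,  1 = 1.
Bind L := node(1, node(3, 1, 1), node(3, 5, 1)); no other remaining equation mentions L.
Delete trivial equation 5 = 5.
Delete trivial equation 1 = 1.
Delete trivial equation 4 = 4.
MGU = { V ↦ node(3, 1, 1), M ↦ 1, L ↦ node(1, node(3, 1, 1), node(3, 5, 1)) }, so L ↦ node(1, node(3, 1, 1), node(3, 5, 1)).

node(1, node(3, 1, 1), node(3, 5, 1))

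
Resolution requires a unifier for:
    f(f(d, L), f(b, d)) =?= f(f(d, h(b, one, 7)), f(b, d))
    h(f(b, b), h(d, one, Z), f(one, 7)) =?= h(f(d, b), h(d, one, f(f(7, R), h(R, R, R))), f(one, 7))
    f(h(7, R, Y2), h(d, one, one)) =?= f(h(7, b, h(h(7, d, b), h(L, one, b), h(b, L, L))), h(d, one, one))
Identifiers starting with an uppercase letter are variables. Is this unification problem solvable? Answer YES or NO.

NO

Decompose f/2: f(d, L) =?= f(d, h(b, one, 7)),  f(b, d) =?= f(b, d).
Decompose f/2: d =?= d,  L =?= h(b, one, 7).
Delete trivial equation d =?= d.
Bind L := h(b, one, 7); substituting into the one remaining equation that mentions L gives: f(h(7, R, Y2), h(d, one, one)) =?= f(h(7, b, h(h(7, d, b), h(h(b, one, 7), one, b), h(b, h(b, one, 7), h(b, one, 7)))), h(d, one, one)).
Delete trivial equation f(b, d) =?= f(b, d).
Decompose h/3: f(b, b) =?= f(d, b),  h(d, one, Z) =?= h(d, one, f(f(7, R), h(R, R, R))),  f(one, 7) =?= f(one, 7).
Decompose f/2: b =?= d,  b =?= b.
Clash: constants b and d differ; no unifier exists.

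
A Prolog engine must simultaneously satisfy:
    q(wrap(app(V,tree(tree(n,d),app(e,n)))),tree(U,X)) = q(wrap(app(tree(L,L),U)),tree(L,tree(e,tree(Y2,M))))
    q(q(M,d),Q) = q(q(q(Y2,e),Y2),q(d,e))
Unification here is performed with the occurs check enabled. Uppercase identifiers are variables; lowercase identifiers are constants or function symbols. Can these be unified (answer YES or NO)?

YES

Decompose q/2: wrap(app(V,tree(tree(n,d),app(e,n)))) = wrap(app(tree(L,L),U)),  tree(U,X) = tree(L,tree(e,tree(Y2,M))).
Decompose wrap/1: app(V,tree(tree(n,d),app(e,n))) = app(tree(L,L),U).
Decompose app/2: V = tree(L,L),  tree(tree(n,d),app(e,n)) = U.
Bind V := tree(L,L); no other remaining equation mentions V.
Bind U := tree(tree(n,d),app(e,n)); substituting into the one remaining equation that mentions U gives: tree(tree(tree(n,d),app(e,n)),X) = tree(L,tree(e,tree(Y2,M))).
Decompose tree/2: tree(tree(n,d),app(e,n)) = L,  X = tree(e,tree(Y2,M)).
Bind L := tree(tree(n,d),app(e,n)); no other remaining equation mentions L. Substituting into the earlier binding gives V := tree(tree(tree(n,d),app(e,n)),tree(tree(n,d),app(e,n))).
Bind X := tree(e,tree(Y2,M)); no other remaining equation mentions X.
Decompose q/2: q(M,d) = q(q(Y2,e),Y2),  Q = q(d,e).
Decompose q/2: M = q(Y2,e),  d = Y2.
Bind M := q(Y2,e); no other remaining equation mentions M. Substituting into the earlier binding gives X := tree(e,tree(Y2,q(Y2,e))).
Bind Y2 := d; no other remaining equation mentions Y2. Substituting into the earlier bindings gives X := tree(e,tree(d,q(d,e))), M := q(d,e).
Bind Q := q(d,e).
No equations remain and no clash or occurs-check failure arose, so a unifier exists.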